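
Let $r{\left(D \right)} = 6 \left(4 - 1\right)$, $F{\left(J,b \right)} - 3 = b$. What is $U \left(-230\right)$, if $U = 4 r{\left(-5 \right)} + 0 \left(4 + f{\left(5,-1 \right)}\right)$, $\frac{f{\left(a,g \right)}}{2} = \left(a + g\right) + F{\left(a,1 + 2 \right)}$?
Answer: $-16560$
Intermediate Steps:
$F{\left(J,b \right)} = 3 + b$
$f{\left(a,g \right)} = 12 + 2 a + 2 g$ ($f{\left(a,g \right)} = 2 \left(\left(a + g\right) + \left(3 + \left(1 + 2\right)\right)\right) = 2 \left(\left(a + g\right) + \left(3 + 3\right)\right) = 2 \left(\left(a + g\right) + 6\right) = 2 \left(6 + a + g\right) = 12 + 2 a + 2 g$)
$r{\left(D \right)} = 18$ ($r{\left(D \right)} = 6 \cdot 3 = 18$)
$U = 72$ ($U = 4 \cdot 18 + 0 \left(4 + \left(12 + 2 \cdot 5 + 2 \left(-1\right)\right)\right) = 72 + 0 \left(4 + \left(12 + 10 - 2\right)\right) = 72 + 0 \left(4 + 20\right) = 72 + 0 \cdot 24 = 72 + 0 = 72$)
$U \left(-230\right) = 72 \left(-230\right) = -16560$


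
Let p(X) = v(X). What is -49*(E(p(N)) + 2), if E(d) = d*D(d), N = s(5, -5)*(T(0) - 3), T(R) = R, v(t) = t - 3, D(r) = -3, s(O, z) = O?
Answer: -2744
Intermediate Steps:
v(t) = -3 + t
N = -15 (N = 5*(0 - 3) = 5*(-3) = -15)
p(X) = -3 + X
E(d) = -3*d (E(d) = d*(-3) = -3*d)
-49*(E(p(N)) + 2) = -49*(-3*(-3 - 15) + 2) = -49*(-3*(-18) + 2) = -49*(54 + 2) = -49*56 = -2744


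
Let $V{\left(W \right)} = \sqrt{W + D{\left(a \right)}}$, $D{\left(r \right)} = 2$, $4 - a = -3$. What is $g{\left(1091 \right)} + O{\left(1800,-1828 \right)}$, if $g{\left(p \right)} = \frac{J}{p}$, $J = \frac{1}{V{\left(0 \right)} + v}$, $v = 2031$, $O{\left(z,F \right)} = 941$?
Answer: $\frac{4234810785160}{4500330269} - \frac{\sqrt{2}}{4500330269} \approx 941.0$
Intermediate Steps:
$a = 7$ ($a = 4 - -3 = 4 + 3 = 7$)
$V{\left(W \right)} = \sqrt{2 + W}$ ($V{\left(W \right)} = \sqrt{W + 2} = \sqrt{2 + W}$)
$J = \frac{1}{2031 + \sqrt{2}}$ ($J = \frac{1}{\sqrt{2 + 0} + 2031} = \frac{1}{\sqrt{2} + 2031} = \frac{1}{2031 + \sqrt{2}} \approx 0.00049203$)
$g{\left(p \right)} = \frac{\frac{2031}{4124959} - \frac{\sqrt{2}}{4124959}}{p}$
$g{\left(1091 \right)} + O{\left(1800,-1828 \right)} = \frac{1}{1091 \left(2031 + \sqrt{2}\right)} + 941 = 941 + \frac{1}{1091 \left(2031 + \sqrt{2}\right)}$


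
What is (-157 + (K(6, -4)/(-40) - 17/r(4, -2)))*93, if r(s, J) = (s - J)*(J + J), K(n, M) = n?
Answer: -581963/40 ≈ -14549.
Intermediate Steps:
r(s, J) = 2*J*(s - J) (r(s, J) = (s - J)*(2*J) = 2*J*(s - J))
(-157 + (K(6, -4)/(-40) - 17/r(4, -2)))*93 = (-157 + (6/(-40) - 17*(-1/(4*(4 - 1*(-2))))))*93 = (-157 + (6*(-1/40) - 17*(-1/(4*(4 + 2)))))*93 = (-157 + (-3/20 - 17/(2*(-2)*6)))*93 = (-157 + (-3/20 - 17/(-24)))*93 = (-157 + (-3/20 - 17*(-1/24)))*93 = (-157 + (-3/20 + 17/24))*93 = (-157 + 67/120)*93 = -18773/120*93 = -581963/40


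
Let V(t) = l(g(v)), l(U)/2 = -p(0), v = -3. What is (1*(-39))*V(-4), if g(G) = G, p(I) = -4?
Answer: -312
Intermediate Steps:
l(U) = 8 (l(U) = 2*(-1*(-4)) = 2*4 = 8)
V(t) = 8
(1*(-39))*V(-4) = (1*(-39))*8 = -39*8 = -312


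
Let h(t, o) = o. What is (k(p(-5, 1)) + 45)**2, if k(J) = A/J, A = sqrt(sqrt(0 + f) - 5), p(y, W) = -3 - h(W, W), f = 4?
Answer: (180 - I*sqrt(3))**2/16 ≈ 2024.8 - 38.971*I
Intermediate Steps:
p(y, W) = -3 - W
A = I*sqrt(3) (A = sqrt(sqrt(0 + 4) - 5) = sqrt(sqrt(4) - 5) = sqrt(2 - 5) = sqrt(-3) = I*sqrt(3) ≈ 1.732*I)
k(J) = I*sqrt(3)/J (k(J) = (I*sqrt(3))/J = I*sqrt(3)/J)
(k(p(-5, 1)) + 45)**2 = (I*sqrt(3)/(-3 - 1*1) + 45)**2 = (I*sqrt(3)/(-3 - 1) + 45)**2 = (I*sqrt(3)/(-4) + 45)**2 = (I*sqrt(3)*(-1/4) + 45)**2 = (-I*sqrt(3)/4 + 45)**2 = (45 - I*sqrt(3)/4)**2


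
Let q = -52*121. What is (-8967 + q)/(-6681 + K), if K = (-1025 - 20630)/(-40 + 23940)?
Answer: 72938020/31939511 ≈ 2.2836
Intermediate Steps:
K = -4331/4780 (K = -21655/23900 = -21655*1/23900 = -4331/4780 ≈ -0.90607)
q = -6292
(-8967 + q)/(-6681 + K) = (-8967 - 6292)/(-6681 - 4331/4780) = -15259/(-31939511/4780) = -15259*(-4780/31939511) = 72938020/31939511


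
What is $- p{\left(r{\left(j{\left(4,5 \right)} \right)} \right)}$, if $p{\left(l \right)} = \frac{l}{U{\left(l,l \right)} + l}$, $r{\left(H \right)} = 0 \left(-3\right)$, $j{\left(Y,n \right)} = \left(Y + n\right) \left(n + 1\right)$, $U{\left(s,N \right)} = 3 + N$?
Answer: $0$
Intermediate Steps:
$j{\left(Y,n \right)} = \left(1 + n\right) \left(Y + n\right)$ ($j{\left(Y,n \right)} = \left(Y + n\right) \left(1 + n\right) = \left(1 + n\right) \left(Y + n\right)$)
$r{\left(H \right)} = 0$
$p{\left(l \right)} = \frac{l}{3 + 2 l}$ ($p{\left(l \right)} = \frac{l}{\left(3 + l\right) + l} = \frac{l}{3 + 2 l}$)
$- p{\left(r{\left(j{\left(4,5 \right)} \right)} \right)} = - \frac{0}{3 + 2 \cdot 0} = - \frac{0}{3 + 0} = - \frac{0}{3} = \left(-1\right) 0 = 0$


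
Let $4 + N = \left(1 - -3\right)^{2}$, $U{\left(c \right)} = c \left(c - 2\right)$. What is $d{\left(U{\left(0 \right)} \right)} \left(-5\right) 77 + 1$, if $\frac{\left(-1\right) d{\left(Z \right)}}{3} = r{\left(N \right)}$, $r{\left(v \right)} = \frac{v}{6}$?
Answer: $2311$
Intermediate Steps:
$U{\left(c \right)} = c \left(-2 + c\right)$
$N = 12$ ($N = -4 + \left(1 - -3\right)^{2} = -4 + \left(1 + 3\right)^{2} = -4 + 4^{2} = -4 + 16 = 12$)
$r{\left(v \right)} = \frac{v}{6}$ ($r{\left(v \right)} = v \frac{1}{6} = \frac{v}{6}$)
$d{\left(Z \right)} = -6$ ($d{\left(Z \right)} = - 3 \cdot \frac{1}{6} \cdot 12 = \left(-3\right) 2 = -6$)
$d{\left(U{\left(0 \right)} \right)} \left(-5\right) 77 + 1 = \left(-6\right) \left(-5\right) 77 + 1 = 30 \cdot 77 + 1 = 2310 + 1 = 2311$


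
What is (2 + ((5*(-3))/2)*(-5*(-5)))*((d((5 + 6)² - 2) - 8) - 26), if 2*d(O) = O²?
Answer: -5228503/4 ≈ -1.3071e+6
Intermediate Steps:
d(O) = O²/2
(2 + ((5*(-3))/2)*(-5*(-5)))*((d((5 + 6)² - 2) - 8) - 26) = (2 + ((5*(-3))/2)*(-5*(-5)))*((((5 + 6)² - 2)²/2 - 8) - 26) = (2 - 15*½*25)*(((11² - 2)²/2 - 8) - 26) = (2 - 15/2*25)*(((121 - 2)²/2 - 8) - 26) = (2 - 375/2)*(((½)*119² - 8) - 26) = -371*(((½)*14161 - 8) - 26)/2 = -371*((14161/2 - 8) - 26)/2 = -371*(14145/2 - 26)/2 = -371/2*14093/2 = -5228503/4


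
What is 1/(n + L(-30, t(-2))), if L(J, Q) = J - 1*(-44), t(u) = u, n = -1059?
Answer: -1/1045 ≈ -0.00095694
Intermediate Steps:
L(J, Q) = 44 + J (L(J, Q) = J + 44 = 44 + J)
1/(n + L(-30, t(-2))) = 1/(-1059 + (44 - 30)) = 1/(-1059 + 14) = 1/(-1045) = -1/1045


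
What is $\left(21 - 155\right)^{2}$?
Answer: $17956$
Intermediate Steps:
$\left(21 - 155\right)^{2} = \left(-134\right)^{2} = 17956$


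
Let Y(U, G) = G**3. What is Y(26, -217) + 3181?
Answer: -10215132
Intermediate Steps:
Y(26, -217) + 3181 = (-217)**3 + 3181 = -10218313 + 3181 = -10215132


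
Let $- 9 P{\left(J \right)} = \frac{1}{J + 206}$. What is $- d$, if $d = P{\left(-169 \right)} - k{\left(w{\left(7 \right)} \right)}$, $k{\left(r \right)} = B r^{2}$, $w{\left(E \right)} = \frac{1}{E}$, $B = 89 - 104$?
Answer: $- \frac{4946}{16317} \approx -0.30312$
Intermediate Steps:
$B = -15$ ($B = 89 - 104 = -15$)
$P{\left(J \right)} = - \frac{1}{9 \left(206 + J\right)}$ ($P{\left(J \right)} = - \frac{1}{9 \left(J + 206\right)} = - \frac{1}{9 \left(206 + J\right)}$)
$k{\left(r \right)} = - 15 r^{2}$
$d = \frac{4946}{16317}$ ($d = - \frac{1}{1854 + 9 \left(-169\right)} - - 15 \left(\frac{1}{7}\right)^{2} = - \frac{1}{1854 - 1521} - - \frac{15}{49} = - \frac{1}{333} - \left(-15\right) \frac{1}{49} = \left(-1\right) \frac{1}{333} - - \frac{15}{49} = - \frac{1}{333} + \frac{15}{49} = \frac{4946}{16317} \approx 0.30312$)
$- d = \left(-1\right) \frac{4946}{16317} = - \frac{4946}{16317}$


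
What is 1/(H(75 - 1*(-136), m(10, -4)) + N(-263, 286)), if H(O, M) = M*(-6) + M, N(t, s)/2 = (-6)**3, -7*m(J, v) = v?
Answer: -7/3044 ≈ -0.0022996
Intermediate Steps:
m(J, v) = -v/7
N(t, s) = -432 (N(t, s) = 2*(-6)**3 = 2*(-216) = -432)
H(O, M) = -5*M (H(O, M) = -6*M + M = -5*M)
1/(H(75 - 1*(-136), m(10, -4)) + N(-263, 286)) = 1/(-(-5)*(-4)/7 - 432) = 1/(-5*4/7 - 432) = 1/(-20/7 - 432) = 1/(-3044/7) = -7/3044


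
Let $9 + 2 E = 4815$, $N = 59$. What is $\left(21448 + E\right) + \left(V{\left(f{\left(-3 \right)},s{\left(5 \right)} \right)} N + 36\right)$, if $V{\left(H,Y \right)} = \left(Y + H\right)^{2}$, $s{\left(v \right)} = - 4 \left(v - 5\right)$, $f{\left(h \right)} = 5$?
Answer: $25362$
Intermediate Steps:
$s{\left(v \right)} = 20 - 4 v$ ($s{\left(v \right)} = - 4 \left(-5 + v\right) = 20 - 4 v$)
$V{\left(H,Y \right)} = \left(H + Y\right)^{2}$
$E = 2403$ ($E = - \frac{9}{2} + \frac{1}{2} \cdot 4815 = - \frac{9}{2} + \frac{4815}{2} = 2403$)
$\left(21448 + E\right) + \left(V{\left(f{\left(-3 \right)},s{\left(5 \right)} \right)} N + 36\right) = \left(21448 + 2403\right) + \left(\left(5 + \left(20 - 20\right)\right)^{2} \cdot 59 + 36\right) = 23851 + \left(\left(5 + \left(20 - 20\right)\right)^{2} \cdot 59 + 36\right) = 23851 + \left(\left(5 + 0\right)^{2} \cdot 59 + 36\right) = 23851 + \left(5^{2} \cdot 59 + 36\right) = 23851 + \left(25 \cdot 59 + 36\right) = 23851 + \left(1475 + 36\right) = 23851 + 1511 = 25362$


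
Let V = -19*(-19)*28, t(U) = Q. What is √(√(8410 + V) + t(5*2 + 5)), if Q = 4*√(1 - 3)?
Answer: √(√18518 + 4*I*√2) ≈ 11.668 + 0.2424*I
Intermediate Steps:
Q = 4*I*√2 (Q = 4*√(-2) = 4*(I*√2) = 4*I*√2 ≈ 5.6569*I)
t(U) = 4*I*√2
V = 10108 (V = 361*28 = 10108)
√(√(8410 + V) + t(5*2 + 5)) = √(√(8410 + 10108) + 4*I*√2) = √(√18518 + 4*I*√2)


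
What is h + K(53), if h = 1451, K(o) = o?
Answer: 1504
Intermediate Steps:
h + K(53) = 1451 + 53 = 1504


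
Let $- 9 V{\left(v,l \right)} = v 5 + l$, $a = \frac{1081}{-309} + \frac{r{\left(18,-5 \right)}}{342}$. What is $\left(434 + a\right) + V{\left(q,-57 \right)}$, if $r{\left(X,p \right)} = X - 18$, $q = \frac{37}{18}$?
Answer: $\frac{7269973}{16686} \approx 435.69$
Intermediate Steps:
$q = \frac{37}{18}$ ($q = 37 \cdot \frac{1}{18} = \frac{37}{18} \approx 2.0556$)
$r{\left(X,p \right)} = -18 + X$
$a = - \frac{1081}{309}$ ($a = \frac{1081}{-309} + \frac{-18 + 18}{342} = 1081 \left(- \frac{1}{309}\right) + 0 \cdot \frac{1}{342} = - \frac{1081}{309} + 0 = - \frac{1081}{309} \approx -3.4984$)
$V{\left(v,l \right)} = - \frac{5 v}{9} - \frac{l}{9}$ ($V{\left(v,l \right)} = - \frac{v 5 + l}{9} = - \frac{5 v + l}{9} = - \frac{l + 5 v}{9} = - \frac{5 v}{9} - \frac{l}{9}$)
$\left(434 + a\right) + V{\left(q,-57 \right)} = \left(434 - \frac{1081}{309}\right) - - \frac{841}{162} = \frac{133025}{309} + \left(- \frac{185}{162} + \frac{19}{3}\right) = \frac{133025}{309} + \frac{841}{162} = \frac{7269973}{16686}$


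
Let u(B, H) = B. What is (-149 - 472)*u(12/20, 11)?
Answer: -1863/5 ≈ -372.60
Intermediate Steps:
(-149 - 472)*u(12/20, 11) = (-149 - 472)*(12/20) = -7452/20 = -621*⅗ = -1863/5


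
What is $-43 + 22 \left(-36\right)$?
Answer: $-835$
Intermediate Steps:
$-43 + 22 \left(-36\right) = -43 - 792 = -835$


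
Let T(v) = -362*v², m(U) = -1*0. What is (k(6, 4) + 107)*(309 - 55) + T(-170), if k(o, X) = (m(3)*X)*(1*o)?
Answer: -10434622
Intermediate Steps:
m(U) = 0
k(o, X) = 0 (k(o, X) = (0*X)*(1*o) = 0*o = 0)
(k(6, 4) + 107)*(309 - 55) + T(-170) = (0 + 107)*(309 - 55) - 362*(-170)² = 107*254 - 362*28900 = 27178 - 10461800 = -10434622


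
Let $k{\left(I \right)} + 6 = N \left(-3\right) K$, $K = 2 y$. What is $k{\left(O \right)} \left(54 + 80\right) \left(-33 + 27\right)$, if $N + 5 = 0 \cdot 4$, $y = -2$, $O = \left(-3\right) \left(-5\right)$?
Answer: $53064$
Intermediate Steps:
$O = 15$
$N = -5$ ($N = -5 + 0 \cdot 4 = -5 + 0 = -5$)
$K = -4$ ($K = 2 \left(-2\right) = -4$)
$k{\left(I \right)} = -66$ ($k{\left(I \right)} = -6 + \left(-5\right) \left(-3\right) \left(-4\right) = -6 + 15 \left(-4\right) = -6 - 60 = -66$)
$k{\left(O \right)} \left(54 + 80\right) \left(-33 + 27\right) = - 66 \left(54 + 80\right) \left(-33 + 27\right) = - 66 \cdot 134 \left(-6\right) = \left(-66\right) \left(-804\right) = 53064$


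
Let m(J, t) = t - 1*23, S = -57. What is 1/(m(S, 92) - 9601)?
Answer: -1/9532 ≈ -0.00010491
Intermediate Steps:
m(J, t) = -23 + t (m(J, t) = t - 23 = -23 + t)
1/(m(S, 92) - 9601) = 1/((-23 + 92) - 9601) = 1/(69 - 9601) = 1/(-9532) = -1/9532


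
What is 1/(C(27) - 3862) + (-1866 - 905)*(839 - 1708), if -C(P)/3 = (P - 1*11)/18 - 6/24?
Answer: 111651689621/46367 ≈ 2.4080e+6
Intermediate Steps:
C(P) = 31/12 - P/6 (C(P) = -3*((P - 1*11)/18 - 6/24) = -3*((P - 11)*(1/18) - 6*1/24) = -3*((-11 + P)*(1/18) - ¼) = -3*((-11/18 + P/18) - ¼) = -3*(-31/36 + P/18) = 31/12 - P/6)
1/(C(27) - 3862) + (-1866 - 905)*(839 - 1708) = 1/((31/12 - ⅙*27) - 3862) + (-1866 - 905)*(839 - 1708) = 1/((31/12 - 9/2) - 3862) - 2771*(-869) = 1/(-23/12 - 3862) + 2407999 = 1/(-46367/12) + 2407999 = -12/46367 + 2407999 = 111651689621/46367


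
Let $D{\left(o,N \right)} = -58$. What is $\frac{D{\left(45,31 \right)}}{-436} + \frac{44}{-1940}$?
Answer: $\frac{11667}{105730} \approx 0.11035$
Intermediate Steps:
$\frac{D{\left(45,31 \right)}}{-436} + \frac{44}{-1940} = - \frac{58}{-436} + \frac{44}{-1940} = \left(-58\right) \left(- \frac{1}{436}\right) + 44 \left(- \frac{1}{1940}\right) = \frac{29}{218} - \frac{11}{485} = \frac{11667}{105730}$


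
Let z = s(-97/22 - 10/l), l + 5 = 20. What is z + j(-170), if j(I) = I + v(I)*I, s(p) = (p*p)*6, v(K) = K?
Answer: 20970205/726 ≈ 28885.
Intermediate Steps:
l = 15 (l = -5 + 20 = 15)
s(p) = 6*p² (s(p) = p²*6 = 6*p²)
j(I) = I + I² (j(I) = I + I*I = I + I²)
z = 112225/726 (z = 6*(-97/22 - 10/15)² = 6*(-97*1/22 - 10*1/15)² = 6*(-97/22 - ⅔)² = 6*(-335/66)² = 6*(112225/4356) = 112225/726 ≈ 154.58)
z + j(-170) = 112225/726 - 170*(1 - 170) = 112225/726 - 170*(-169) = 112225/726 + 28730 = 20970205/726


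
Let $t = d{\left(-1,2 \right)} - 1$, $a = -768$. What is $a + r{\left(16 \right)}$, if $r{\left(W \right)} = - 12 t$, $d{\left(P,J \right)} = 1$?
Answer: $-768$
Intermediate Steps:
$t = 0$ ($t = 1 - 1 = 0$)
$r{\left(W \right)} = 0$ ($r{\left(W \right)} = \left(-12\right) 0 = 0$)
$a + r{\left(16 \right)} = -768 + 0 = -768$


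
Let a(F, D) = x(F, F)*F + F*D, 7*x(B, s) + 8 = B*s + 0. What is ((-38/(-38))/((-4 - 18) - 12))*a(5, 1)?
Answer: -60/119 ≈ -0.50420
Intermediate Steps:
x(B, s) = -8/7 + B*s/7 (x(B, s) = -8/7 + (B*s + 0)/7 = -8/7 + (B*s)/7 = -8/7 + B*s/7)
a(F, D) = D*F + F*(-8/7 + F**2/7) (a(F, D) = (-8/7 + F*F/7)*F + F*D = (-8/7 + F**2/7)*F + D*F = F*(-8/7 + F**2/7) + D*F = D*F + F*(-8/7 + F**2/7))
((-38/(-38))/((-4 - 18) - 12))*a(5, 1) = ((-38/(-38))/((-4 - 18) - 12))*((1/7)*5*(-8 + 5**2 + 7*1)) = ((-38*(-1/38))/(-22 - 12))*((1/7)*5*(-8 + 25 + 7)) = (1/(-34))*((1/7)*5*24) = -1/34*1*(120/7) = -1/34*120/7 = -60/119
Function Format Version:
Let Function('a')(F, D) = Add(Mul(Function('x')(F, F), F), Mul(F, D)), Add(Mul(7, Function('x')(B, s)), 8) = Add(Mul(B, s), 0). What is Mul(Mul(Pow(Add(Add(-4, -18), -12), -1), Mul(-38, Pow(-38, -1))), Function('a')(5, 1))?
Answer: Rational(-60, 119) ≈ -0.50420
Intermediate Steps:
Function('x')(B, s) = Add(Rational(-8, 7), Mul(Rational(1, 7), B, s)) (Function('x')(B, s) = Add(Rational(-8, 7), Mul(Rational(1, 7), Add(Mul(B, s), 0))) = Add(Rational(-8, 7), Mul(Rational(1, 7), Mul(B, s))) = Add(Rational(-8, 7), Mul(Rational(1, 7), B, s)))
Function('a')(F, D) = Add(Mul(D, F), Mul(F, Add(Rational(-8, 7), Mul(Rational(1, 7), Pow(F, 2))))) (Function('a')(F, D) = Add(Mul(Add(Rational(-8, 7), Mul(Rational(1, 7), F, F)), F), Mul(F, D)) = Add(Mul(Add(Rational(-8, 7), Mul(Rational(1, 7), Pow(F, 2))), F), Mul(D, F)) = Add(Mul(F, Add(Rational(-8, 7), Mul(Rational(1, 7), Pow(F, 2)))), Mul(D, F)) = Add(Mul(D, F), Mul(F, Add(Rational(-8, 7), Mul(Rational(1, 7), Pow(F, 2))))))
Mul(Mul(Pow(Add(Add(-4, -18), -12), -1), Mul(-38, Pow(-38, -1))), Function('a')(5, 1)) = Mul(Mul(Pow(Add(Add(-4, -18), -12), -1), Mul(-38, Pow(-38, -1))), Mul(Rational(1, 7), 5, Add(-8, Pow(5, 2), Mul(7, 1)))) = Mul(Mul(Pow(Add(-22, -12), -1), Mul(-38, Rational(-1, 38))), Mul(Rational(1, 7), 5, Add(-8, 25, 7))) = Mul(Mul(Pow(-34, -1), 1), Mul(Rational(1, 7), 5, 24)) = Mul(Mul(Rational(-1, 34), 1), Rational(120, 7)) = Mul(Rational(-1, 34), Rational(120, 7)) = Rational(-60, 119)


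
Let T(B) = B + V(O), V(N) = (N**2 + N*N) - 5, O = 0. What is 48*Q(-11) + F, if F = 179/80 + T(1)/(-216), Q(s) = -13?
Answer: -1342967/2160 ≈ -621.74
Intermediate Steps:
V(N) = -5 + 2*N**2 (V(N) = (N**2 + N**2) - 5 = 2*N**2 - 5 = -5 + 2*N**2)
T(B) = -5 + B (T(B) = B + (-5 + 2*0**2) = B + (-5 + 2*0) = B + (-5 + 0) = B - 5 = -5 + B)
F = 4873/2160 (F = 179/80 + (-5 + 1)/(-216) = 179*(1/80) - 4*(-1/216) = 179/80 + 1/54 = 4873/2160 ≈ 2.2560)
48*Q(-11) + F = 48*(-13) + 4873/2160 = -624 + 4873/2160 = -1342967/2160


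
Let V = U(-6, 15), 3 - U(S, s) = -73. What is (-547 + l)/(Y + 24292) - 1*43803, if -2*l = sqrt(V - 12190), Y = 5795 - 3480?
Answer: -1165466968/26607 - I*sqrt(1346)/17738 ≈ -43803.0 - 0.0020683*I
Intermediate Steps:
Y = 2315
U(S, s) = 76 (U(S, s) = 3 - 1*(-73) = 3 + 73 = 76)
V = 76
l = -3*I*sqrt(1346)/2 (l = -sqrt(76 - 12190)/2 = -3*I*sqrt(1346)/2 ≈ -55.032*I)
(-547 + l)/(Y + 24292) - 1*43803 = (-547 - 3*I*sqrt(1346)/2)/(2315 + 24292) - 1*43803 = (-547 - 3*I*sqrt(1346)/2)/26607 - 43803 = (-547 - 3*I*sqrt(1346)/2)*(1/26607) - 43803 = (-547/26607 - I*sqrt(1346)/17738) - 43803 = -1165466968/26607 - I*sqrt(1346)/17738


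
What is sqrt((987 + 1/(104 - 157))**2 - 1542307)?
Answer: 3*I*sqrt(177333807)/53 ≈ 753.77*I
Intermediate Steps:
sqrt((987 + 1/(104 - 157))**2 - 1542307) = sqrt((987 + 1/(-53))**2 - 1542307) = sqrt((987 - 1/53)**2 - 1542307) = sqrt((52310/53)**2 - 1542307) = sqrt(2736336100/2809 - 1542307) = sqrt(-1596004263/2809) = 3*I*sqrt(177333807)/53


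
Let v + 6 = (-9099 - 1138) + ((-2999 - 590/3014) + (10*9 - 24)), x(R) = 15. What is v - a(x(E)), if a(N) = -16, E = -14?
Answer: -19832415/1507 ≈ -13160.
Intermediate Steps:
v = -19856527/1507 (v = -6 + ((-9099 - 1138) + ((-2999 - 590/3014) + (10*9 - 24))) = -6 + (-10237 + ((-2999 - 590*1/3014) + (90 - 24))) = -6 + (-10237 + ((-2999 - 295/1507) + 66)) = -6 + (-10237 + (-4519788/1507 + 66)) = -6 + (-10237 - 4420326/1507) = -6 - 19847485/1507 = -19856527/1507 ≈ -13176.)
v - a(x(E)) = -19856527/1507 - 1*(-16) = -19856527/1507 + 16 = -19832415/1507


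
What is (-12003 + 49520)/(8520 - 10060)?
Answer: -37517/1540 ≈ -24.362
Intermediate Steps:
(-12003 + 49520)/(8520 - 10060) = 37517/(-1540) = 37517*(-1/1540) = -37517/1540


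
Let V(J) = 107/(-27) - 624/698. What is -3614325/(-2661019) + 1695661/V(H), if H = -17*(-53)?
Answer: -42518164566829182/121786856573 ≈ -3.4912e+5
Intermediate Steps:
H = 901
V(J) = -45767/9423 (V(J) = 107*(-1/27) - 624*1/698 = -107/27 - 312/349 = -45767/9423)
-3614325/(-2661019) + 1695661/V(H) = -3614325/(-2661019) + 1695661/(-45767/9423) = -3614325*(-1/2661019) + 1695661*(-9423/45767) = 3614325/2661019 - 15978213603/45767 = -42518164566829182/121786856573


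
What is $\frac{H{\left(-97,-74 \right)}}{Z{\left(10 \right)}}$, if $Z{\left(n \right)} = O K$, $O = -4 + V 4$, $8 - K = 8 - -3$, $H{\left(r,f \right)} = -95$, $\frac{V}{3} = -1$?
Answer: $- \frac{95}{48} \approx -1.9792$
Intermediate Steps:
$V = -3$ ($V = 3 \left(-1\right) = -3$)
$K = -3$ ($K = 8 - \left(8 - -3\right) = 8 - \left(8 + 3\right) = 8 - 11 = -3$)
$O = -16$ ($O = -4 - 12 = -16$)
$Z{\left(n \right)} = 48$ ($Z{\left(n \right)} = \left(-16\right) \left(-3\right) = 48$)
$\frac{H{\left(-97,-74 \right)}}{Z{\left(10 \right)}} = - \frac{95}{48}$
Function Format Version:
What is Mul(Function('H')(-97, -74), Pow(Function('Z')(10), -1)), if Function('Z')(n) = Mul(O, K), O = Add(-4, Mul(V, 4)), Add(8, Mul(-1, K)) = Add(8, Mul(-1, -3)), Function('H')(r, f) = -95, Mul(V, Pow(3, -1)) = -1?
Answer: Rational(-95, 48) ≈ -1.9792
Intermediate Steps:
V = -3 (V = Mul(3, -1) = -3)
K = -3 (K = Add(8, Mul(-1, Add(8, Mul(-1, -3)))) = Add(8, Mul(-1, Add(8, 3))) = Add(8, Mul(-1, 11)) = Add(8, -11) = -3)
O = -16 (O = Add(-4, Mul(-3, 4)) = Add(-4, -12) = -16)
Function('Z')(n) = 48 (Function('Z')(n) = Mul(-16, -3) = 48)
Mul(Function('H')(-97, -74), Pow(Function('Z')(10), -1)) = Mul(-95, Pow(48, -1)) = Mul(-95, Rational(1, 48)) = Rational(-95, 48)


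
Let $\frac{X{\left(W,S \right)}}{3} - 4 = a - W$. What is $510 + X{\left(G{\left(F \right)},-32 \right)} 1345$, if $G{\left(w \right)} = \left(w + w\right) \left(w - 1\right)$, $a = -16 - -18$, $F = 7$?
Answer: $-314220$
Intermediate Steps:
$a = 2$ ($a = -16 + 18 = 2$)
$G{\left(w \right)} = 2 w \left(-1 + w\right)$
$X{\left(W,S \right)} = 18 - 3 W$ ($X{\left(W,S \right)} = 12 + 3 \left(2 - W\right) = 12 - \left(-6 + 3 W\right) = 18 - 3 W$)
$510 + X{\left(G{\left(F \right)},-32 \right)} 1345 = 510 + \left(18 - 3 \cdot 2 \cdot 7 \left(-1 + 7\right)\right) 1345 = 510 + \left(18 - 3 \cdot 2 \cdot 7 \cdot 6\right) 1345 = 510 + \left(18 - 252\right) 1345 = 510 - 314730 = -314220$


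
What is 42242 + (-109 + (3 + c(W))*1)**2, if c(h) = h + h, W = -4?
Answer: 55238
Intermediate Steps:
c(h) = 2*h
42242 + (-109 + (3 + c(W))*1)**2 = 42242 + (-109 + (3 + 2*(-4))*1)**2 = 42242 + (-109 + (3 - 8)*1)**2 = 42242 + (-109 - 5*1)**2 = 42242 + (-109 - 5)**2 = 42242 + (-114)**2 = 42242 + 12996 = 55238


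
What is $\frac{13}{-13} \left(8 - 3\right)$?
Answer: $-5$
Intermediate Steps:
$\frac{13}{-13} \left(8 - 3\right) = 13 \left(- \frac{1}{13}\right) 5 = \left(-1\right) 5 = -5$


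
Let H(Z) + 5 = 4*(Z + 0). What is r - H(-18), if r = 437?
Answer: 514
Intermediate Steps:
H(Z) = -5 + 4*Z (H(Z) = -5 + 4*(Z + 0) = -5 + 4*Z)
r - H(-18) = 437 - (-5 + 4*(-18)) = 437 - (-5 - 72) = 437 - 1*(-77) = 437 + 77 = 514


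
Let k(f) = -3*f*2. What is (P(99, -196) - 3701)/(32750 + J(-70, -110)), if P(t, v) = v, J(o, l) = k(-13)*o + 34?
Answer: -433/3036 ≈ -0.14262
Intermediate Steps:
k(f) = -6*f
J(o, l) = 34 + 78*o (J(o, l) = (-6*(-13))*o + 34 = 78*o + 34 = 34 + 78*o)
(P(99, -196) - 3701)/(32750 + J(-70, -110)) = (-196 - 3701)/(32750 + (34 + 78*(-70))) = -3897/(32750 + (34 - 5460)) = -3897/(32750 - 5426) = -3897/27324 = -3897*1/27324 = -433/3036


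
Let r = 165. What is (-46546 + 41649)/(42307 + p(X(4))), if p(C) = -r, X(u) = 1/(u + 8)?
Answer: -4897/42142 ≈ -0.11620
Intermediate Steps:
X(u) = 1/(8 + u)
p(C) = -165 (p(C) = -1*165 = -165)
(-46546 + 41649)/(42307 + p(X(4))) = (-46546 + 41649)/(42307 - 165) = -4897/42142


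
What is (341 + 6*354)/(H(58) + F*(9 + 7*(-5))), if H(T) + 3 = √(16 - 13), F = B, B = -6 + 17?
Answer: -712385/83518 - 2465*√3/83518 ≈ -8.5808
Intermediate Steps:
B = 11
F = 11
H(T) = -3 + √3 (H(T) = -3 + √(16 - 13) = -3 + √3)
(341 + 6*354)/(H(58) + F*(9 + 7*(-5))) = (341 + 6*354)/((-3 + √3) + 11*(9 + 7*(-5))) = (341 + 2124)/((-3 + √3) + 11*(9 - 35)) = 2465/((-3 + √3) + 11*(-26)) = 2465/((-3 + √3) - 286) = 2465/(-289 + √3)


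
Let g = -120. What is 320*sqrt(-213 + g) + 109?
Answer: 109 + 960*I*sqrt(37) ≈ 109.0 + 5839.5*I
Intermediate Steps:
320*sqrt(-213 + g) + 109 = 320*sqrt(-213 - 120) + 109 = 320*sqrt(-333) + 109 = 320*(3*I*sqrt(37)) + 109 = 960*I*sqrt(37) + 109 = 109 + 960*I*sqrt(37)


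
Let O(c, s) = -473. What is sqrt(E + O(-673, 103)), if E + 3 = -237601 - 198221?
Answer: I*sqrt(436298) ≈ 660.53*I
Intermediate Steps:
E = -435825 (E = -3 + (-237601 - 198221) = -3 - 435822 = -435825)
sqrt(E + O(-673, 103)) = sqrt(-435825 - 473) = sqrt(-436298) = I*sqrt(436298)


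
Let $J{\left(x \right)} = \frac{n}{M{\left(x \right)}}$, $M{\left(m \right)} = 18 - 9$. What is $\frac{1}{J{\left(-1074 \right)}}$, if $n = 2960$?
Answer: $\frac{9}{2960} \approx 0.0030405$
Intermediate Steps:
$M{\left(m \right)} = 9$ ($M{\left(m \right)} = 18 - 9 = 9$)
$J{\left(x \right)} = \frac{2960}{9}$
$\frac{1}{J{\left(-1074 \right)}} = \frac{1}{\frac{2960}{9}} = \frac{9}{2960}$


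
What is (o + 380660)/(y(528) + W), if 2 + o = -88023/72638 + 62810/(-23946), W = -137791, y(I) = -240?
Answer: -331052938185523/120044839349994 ≈ -2.7577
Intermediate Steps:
o = -5074485317/869694774 (o = -2 + (-88023/72638 + 62810/(-23946)) = -2 + (-88023*1/72638 + 62810*(-1/23946)) = -2 + (-88023/72638 - 31405/11973) = -2 - 3335095769/869694774 = -5074485317/869694774 ≈ -5.8348)
(o + 380660)/(y(528) + W) = (-5074485317/869694774 + 380660)/(-240 - 137791) = (331052938185523/869694774)/(-138031) = (331052938185523/869694774)*(-1/138031) = -331052938185523/120044839349994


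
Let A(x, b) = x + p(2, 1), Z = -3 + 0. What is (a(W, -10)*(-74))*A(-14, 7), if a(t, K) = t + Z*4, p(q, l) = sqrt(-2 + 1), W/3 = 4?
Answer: 0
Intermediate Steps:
Z = -3
W = 12 (W = 3*4 = 12)
p(q, l) = I (p(q, l) = sqrt(-1) = I)
a(t, K) = -12 + t (a(t, K) = t - 3*4 = t - 12 = -12 + t)
A(x, b) = I + x (A(x, b) = x + I = I + x)
(a(W, -10)*(-74))*A(-14, 7) = ((-12 + 12)*(-74))*(I - 14) = (0*(-74))*(-14 + I) = 0*(-14 + I) = 0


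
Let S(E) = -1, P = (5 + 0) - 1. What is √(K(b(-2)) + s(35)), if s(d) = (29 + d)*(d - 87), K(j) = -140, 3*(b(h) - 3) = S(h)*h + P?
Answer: 34*I*√3 ≈ 58.89*I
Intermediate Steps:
P = 4 (P = 5 - 1 = 4)
b(h) = 13/3 - h/3 (b(h) = 3 + (-h + 4)/3 = 3 + (4 - h)/3 = 3 + (4/3 - h/3) = 13/3 - h/3)
s(d) = (-87 + d)*(29 + d) (s(d) = (29 + d)*(-87 + d) = (-87 + d)*(29 + d))
√(K(b(-2)) + s(35)) = √(-140 + (-2523 + 35² - 58*35)) = √(-140 + (-2523 + 1225 - 2030)) = √(-140 - 3328) = √(-3468) = 34*I*√3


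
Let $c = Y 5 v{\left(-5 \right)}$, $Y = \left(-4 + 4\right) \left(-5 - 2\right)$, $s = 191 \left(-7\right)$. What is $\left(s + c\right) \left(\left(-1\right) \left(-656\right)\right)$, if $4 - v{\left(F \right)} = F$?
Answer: $-877072$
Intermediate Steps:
$v{\left(F \right)} = 4 - F$
$s = -1337$
$Y = 0$ ($Y = 0 \left(-7\right) = 0$)
$c = 0$ ($c = 0 \cdot 5 \left(4 - -5\right) = 0 \left(4 + 5\right) = 0 \cdot 9 = 0$)
$\left(s + c\right) \left(\left(-1\right) \left(-656\right)\right) = \left(-1337 + 0\right) \left(\left(-1\right) \left(-656\right)\right) = \left(-1337\right) 656 = -877072$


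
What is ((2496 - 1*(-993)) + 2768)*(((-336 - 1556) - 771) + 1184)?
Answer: -9254103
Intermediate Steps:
((2496 - 1*(-993)) + 2768)*(((-336 - 1556) - 771) + 1184) = ((2496 + 993) + 2768)*((-1892 - 771) + 1184) = (3489 + 2768)*(-2663 + 1184) = 6257*(-1479) = -9254103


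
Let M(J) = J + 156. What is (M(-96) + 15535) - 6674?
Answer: 8921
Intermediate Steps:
M(J) = 156 + J
(M(-96) + 15535) - 6674 = ((156 - 96) + 15535) - 6674 = (60 + 15535) - 6674 = 15595 - 6674 = 8921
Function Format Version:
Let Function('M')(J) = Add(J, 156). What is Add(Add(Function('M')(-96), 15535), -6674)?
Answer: 8921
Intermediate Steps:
Function('M')(J) = Add(156, J)
Add(Add(Function('M')(-96), 15535), -6674) = Add(Add(Add(156, -96), 15535), -6674) = Add(Add(60, 15535), -6674) = Add(15595, -6674) = 8921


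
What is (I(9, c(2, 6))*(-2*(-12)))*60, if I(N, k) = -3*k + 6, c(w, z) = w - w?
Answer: 8640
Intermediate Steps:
c(w, z) = 0
I(N, k) = 6 - 3*k
(I(9, c(2, 6))*(-2*(-12)))*60 = ((6 - 3*0)*(-2*(-12)))*60 = ((6 + 0)*24)*60 = (6*24)*60 = 144*60 = 8640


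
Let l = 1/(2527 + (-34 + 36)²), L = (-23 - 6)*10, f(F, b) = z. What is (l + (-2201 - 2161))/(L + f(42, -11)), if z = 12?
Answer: 11040221/703618 ≈ 15.691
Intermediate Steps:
f(F, b) = 12
L = -290 (L = -29*10 = -290)
l = 1/2531 (l = 1/(2527 + 2²) = 1/(2527 + 4) = 1/2531 ≈ 0.00039510)
(l + (-2201 - 2161))/(L + f(42, -11)) = (1/2531 + (-2201 - 2161))/(-290 + 12) = (1/2531 - 4362)/(-278) = -11040221/2531*(-1/278) = 11040221/703618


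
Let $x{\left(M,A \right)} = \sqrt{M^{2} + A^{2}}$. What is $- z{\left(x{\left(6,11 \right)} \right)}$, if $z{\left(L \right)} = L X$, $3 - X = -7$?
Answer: $- 10 \sqrt{157} \approx -125.3$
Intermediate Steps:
$X = 10$ ($X = 3 - -7 = 3 + 7 = 10$)
$x{\left(M,A \right)} = \sqrt{A^{2} + M^{2}}$
$z{\left(L \right)} = 10 L$ ($z{\left(L \right)} = L 10 = 10 L$)
$- z{\left(x{\left(6,11 \right)} \right)} = - 10 \sqrt{11^{2} + 6^{2}} = - 10 \sqrt{121 + 36} = - 10 \sqrt{157}$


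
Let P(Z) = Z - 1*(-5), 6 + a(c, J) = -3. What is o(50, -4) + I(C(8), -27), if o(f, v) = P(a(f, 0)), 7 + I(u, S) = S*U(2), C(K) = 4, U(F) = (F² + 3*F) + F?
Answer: -335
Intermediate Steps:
U(F) = F² + 4*F
I(u, S) = -7 + 12*S (I(u, S) = -7 + S*(2*(4 + 2)) = -7 + S*(2*6) = -7 + S*12 = -7 + 12*S)
a(c, J) = -9 (a(c, J) = -6 - 3 = -9)
P(Z) = 5 + Z (P(Z) = Z + 5 = 5 + Z)
o(f, v) = -4 (o(f, v) = 5 - 9 = -4)
o(50, -4) + I(C(8), -27) = -4 + (-7 + 12*(-27)) = -4 + (-7 - 324) = -4 - 331 = -335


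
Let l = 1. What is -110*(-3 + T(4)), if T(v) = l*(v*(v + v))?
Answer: -3190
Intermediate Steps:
T(v) = 2*v**2 (T(v) = 1*(v*(v + v)) = 1*(v*(2*v)) = 1*(2*v**2) = 2*v**2)
-110*(-3 + T(4)) = -110*(-3 + 2*4**2) = -110*(-3 + 2*16) = -110*(-3 + 32) = -110*29 = -3190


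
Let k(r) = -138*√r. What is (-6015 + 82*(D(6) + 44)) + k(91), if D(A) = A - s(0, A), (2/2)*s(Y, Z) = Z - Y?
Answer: -2407 - 138*√91 ≈ -3723.4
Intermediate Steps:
s(Y, Z) = Z - Y
D(A) = 0 (D(A) = A - (A - 1*0) = A - (A + 0) = A - A = 0)
(-6015 + 82*(D(6) + 44)) + k(91) = (-6015 + 82*(0 + 44)) - 138*√91 = (-6015 + 82*44) - 138*√91 = (-6015 + 3608) - 138*√91 = -2407 - 138*√91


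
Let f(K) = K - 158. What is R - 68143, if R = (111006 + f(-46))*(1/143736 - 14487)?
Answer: -38455529893985/23956 ≈ -1.6053e+9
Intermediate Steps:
f(K) = -158 + K
R = -38453897460277/23956 (R = (111006 + (-158 - 46))*(1/143736 - 14487) = (111006 - 204)*(1/143736 - 14487) = 110802*(-2082303431/143736) = -38453897460277/23956 ≈ -1.6052e+9)
R - 68143 = -38453897460277/23956 - 68143 = -38455529893985/23956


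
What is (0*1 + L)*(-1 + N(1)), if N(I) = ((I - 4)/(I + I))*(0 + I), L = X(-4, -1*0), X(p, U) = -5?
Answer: 25/2 ≈ 12.500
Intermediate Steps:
L = -5
N(I) = -2 + I/2 (N(I) = ((-4 + I)/((2*I)))*I = ((-4 + I)*(1/(2*I)))*I = ((-4 + I)/(2*I))*I = -2 + I/2)
(0*1 + L)*(-1 + N(1)) = (0*1 - 5)*(-1 + (-2 + (½)*1)) = (0 - 5)*(-1 + (-2 + ½)) = -5*(-1 - 3/2) = -5*(-5/2) = 25/2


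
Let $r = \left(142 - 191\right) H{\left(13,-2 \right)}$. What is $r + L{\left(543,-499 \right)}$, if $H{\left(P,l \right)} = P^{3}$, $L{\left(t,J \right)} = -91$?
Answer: $-107744$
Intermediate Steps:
$r = -107653$ ($r = \left(142 - 191\right) 13^{3} = \left(-49\right) 2197 = -107653$)
$r + L{\left(543,-499 \right)} = -107653 - 91 = -107744$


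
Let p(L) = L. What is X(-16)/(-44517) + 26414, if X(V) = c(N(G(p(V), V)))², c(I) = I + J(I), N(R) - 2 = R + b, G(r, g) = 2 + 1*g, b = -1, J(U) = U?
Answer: 1175871362/44517 ≈ 26414.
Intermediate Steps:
G(r, g) = 2 + g
N(R) = 1 + R (N(R) = 2 + (R - 1) = 2 + (-1 + R) = 1 + R)
c(I) = 2*I (c(I) = I + I = 2*I)
X(V) = (6 + 2*V)² (X(V) = (2*(1 + (2 + V)))² = (2*(3 + V))² = (6 + 2*V)²)
X(-16)/(-44517) + 26414 = (4*(3 - 16)²)/(-44517) + 26414 = (4*(-13)²)*(-1/44517) + 26414 = (4*169)*(-1/44517) + 26414 = 676*(-1/44517) + 26414 = -676/44517 + 26414 = 1175871362/44517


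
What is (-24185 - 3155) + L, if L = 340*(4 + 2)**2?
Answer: -15100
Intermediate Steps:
L = 12240 (L = 340*6**2 = 340*36 = 12240)
(-24185 - 3155) + L = (-24185 - 3155) + 12240 = -27340 + 12240 = -15100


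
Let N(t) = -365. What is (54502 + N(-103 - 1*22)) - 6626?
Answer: 47511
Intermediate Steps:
(54502 + N(-103 - 1*22)) - 6626 = (54502 - 365) - 6626 = 54137 - 6626 = 47511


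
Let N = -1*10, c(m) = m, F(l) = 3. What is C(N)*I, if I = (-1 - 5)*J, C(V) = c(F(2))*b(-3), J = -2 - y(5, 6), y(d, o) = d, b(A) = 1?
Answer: 126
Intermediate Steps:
N = -10
J = -7 (J = -2 - 1*5 = -2 - 5 = -7)
C(V) = 3 (C(V) = 3*1 = 3)
I = 42 (I = (-1 - 5)*(-7) = -6*(-7) = 42)
C(N)*I = 3*42 = 126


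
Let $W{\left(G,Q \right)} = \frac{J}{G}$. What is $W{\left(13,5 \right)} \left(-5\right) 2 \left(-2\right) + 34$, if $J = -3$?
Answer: $\frac{382}{13} \approx 29.385$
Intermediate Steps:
$W{\left(G,Q \right)} = - \frac{3}{G}$
$W{\left(13,5 \right)} \left(-5\right) 2 \left(-2\right) + 34 = - \frac{3}{13} \left(-5\right) 2 \left(-2\right) + 34 = \left(-3\right) \frac{1}{13} \left(\left(-10\right) \left(-2\right)\right) + 34 = \left(- \frac{3}{13}\right) 20 + 34 = - \frac{60}{13} + 34 = \frac{382}{13}$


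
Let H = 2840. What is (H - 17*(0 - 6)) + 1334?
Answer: 4276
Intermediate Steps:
(H - 17*(0 - 6)) + 1334 = (2840 - 17*(0 - 6)) + 1334 = (2840 - 17*(-6)) + 1334 = (2840 + 102) + 1334 = 2942 + 1334 = 4276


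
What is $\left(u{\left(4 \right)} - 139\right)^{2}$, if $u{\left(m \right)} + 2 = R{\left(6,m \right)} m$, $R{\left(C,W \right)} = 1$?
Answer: $18769$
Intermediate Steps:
$u{\left(m \right)} = -2 + m$ ($u{\left(m \right)} = -2 + 1 m = -2 + m$)
$\left(u{\left(4 \right)} - 139\right)^{2} = \left(\left(-2 + 4\right) - 139\right)^{2} = \left(2 + \left(-199 + 60\right)\right)^{2} = \left(2 - 139\right)^{2} = \left(-137\right)^{2} = 18769$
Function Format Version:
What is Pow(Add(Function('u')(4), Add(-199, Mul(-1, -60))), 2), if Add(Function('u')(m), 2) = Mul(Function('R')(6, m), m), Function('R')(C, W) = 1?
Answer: 18769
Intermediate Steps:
Function('u')(m) = Add(-2, m) (Function('u')(m) = Add(-2, Mul(1, m)) = Add(-2, m))
Pow(Add(Function('u')(4), Add(-199, Mul(-1, -60))), 2) = Pow(Add(Add(-2, 4), Add(-199, Mul(-1, -60))), 2) = Pow(Add(2, Add(-199, 60)), 2) = Pow(Add(2, -139), 2) = Pow(-137, 2) = 18769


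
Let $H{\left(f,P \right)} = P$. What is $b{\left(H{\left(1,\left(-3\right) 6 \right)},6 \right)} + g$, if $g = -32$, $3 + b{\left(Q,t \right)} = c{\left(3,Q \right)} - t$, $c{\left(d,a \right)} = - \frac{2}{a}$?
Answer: $- \frac{368}{9} \approx -40.889$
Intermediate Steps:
$b{\left(Q,t \right)} = -3 - t - \frac{2}{Q}$ ($b{\left(Q,t \right)} = -3 - \left(t + \frac{2}{Q}\right) = -3 - t - \frac{2}{Q}$)
$b{\left(H{\left(1,\left(-3\right) 6 \right)},6 \right)} + g = \left(-3 - 6 - \frac{2}{\left(-3\right) 6}\right) - 32 = \left(-3 - 6 - \frac{2}{-18}\right) - 32 = \left(-3 - 6 - - \frac{1}{9}\right) - 32 = \left(-3 - 6 + \frac{1}{9}\right) - 32 = - \frac{80}{9} - 32 = - \frac{368}{9}$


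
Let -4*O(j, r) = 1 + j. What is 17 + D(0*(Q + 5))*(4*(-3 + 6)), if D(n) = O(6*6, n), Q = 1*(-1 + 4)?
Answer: -94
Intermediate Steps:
O(j, r) = -¼ - j/4 (O(j, r) = -(1 + j)/4 = -¼ - j/4)
Q = 3 (Q = 1*3 = 3)
D(n) = -37/4 (D(n) = -¼ - 3*6/2 = -¼ - ¼*36 = -¼ - 9 = -37/4)
17 + D(0*(Q + 5))*(4*(-3 + 6)) = 17 - 37*(-3 + 6) = 17 - 37*3 = 17 - 37/4*12 = 17 - 111 = -94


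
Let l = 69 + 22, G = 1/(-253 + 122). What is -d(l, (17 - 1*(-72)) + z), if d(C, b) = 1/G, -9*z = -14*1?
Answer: 131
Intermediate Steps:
z = 14/9 (z = -(-14)/9 = -⅑*(-14) = 14/9 ≈ 1.5556)
G = -1/131 (G = 1/(-131) = -1/131 ≈ -0.0076336)
l = 91
d(C, b) = -131 (d(C, b) = 1/(-1/131) = -131)
-d(l, (17 - 1*(-72)) + z) = -1*(-131) = 131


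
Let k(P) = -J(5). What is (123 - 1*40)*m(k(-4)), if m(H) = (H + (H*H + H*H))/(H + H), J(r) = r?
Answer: -747/2 ≈ -373.50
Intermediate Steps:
k(P) = -5 (k(P) = -1*5 = -5)
m(H) = (H + 2*H²)/(2*H) (m(H) = (H + (H² + H²))/((2*H)) = (H + 2*H²)*(1/(2*H)) = (H + 2*H²)/(2*H))
(123 - 1*40)*m(k(-4)) = (123 - 1*40)*(½ - 5) = (123 - 40)*(-9/2) = 83*(-9/2) = -747/2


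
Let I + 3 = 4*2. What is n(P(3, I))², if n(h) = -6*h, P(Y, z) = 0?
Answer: 0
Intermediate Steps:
I = 5 (I = -3 + 4*2 = -3 + 8 = 5)
n(P(3, I))² = (-6*0)² = 0² = 0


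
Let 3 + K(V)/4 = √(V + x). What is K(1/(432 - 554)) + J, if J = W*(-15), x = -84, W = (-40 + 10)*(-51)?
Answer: -22962 + 2*I*√1250378/61 ≈ -22962.0 + 36.662*I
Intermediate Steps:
W = 1530 (W = -30*(-51) = 1530)
J = -22950 (J = 1530*(-15) = -22950)
K(V) = -12 + 4*√(-84 + V) (K(V) = -12 + 4*√(V - 84) = -12 + 4*√(-84 + V))
K(1/(432 - 554)) + J = (-12 + 4*√(-84 + 1/(432 - 554))) - 22950 = (-12 + 4*√(-84 + 1/(-122))) - 22950 = (-12 + 4*√(-84 - 1/122)) - 22950 = (-12 + 4*√(-10249/122)) - 22950 = (-12 + 4*(I*√1250378/122)) - 22950 = (-12 + 2*I*√1250378/61) - 22950 = -22962 + 2*I*√1250378/61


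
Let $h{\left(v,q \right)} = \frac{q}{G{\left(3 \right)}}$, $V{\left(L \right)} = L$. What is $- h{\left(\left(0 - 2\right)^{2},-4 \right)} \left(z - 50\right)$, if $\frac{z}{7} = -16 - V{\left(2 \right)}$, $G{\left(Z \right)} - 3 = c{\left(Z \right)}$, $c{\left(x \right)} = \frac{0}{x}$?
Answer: $- \frac{704}{3} \approx -234.67$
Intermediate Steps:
$c{\left(x \right)} = 0$
$G{\left(Z \right)} = 3$ ($G{\left(Z \right)} = 3 + 0 = 3$)
$h{\left(v,q \right)} = \frac{q}{3}$
$z = -126$ ($z = 7 \left(-16 - 2\right) = 7 \left(-18\right) = -126$)
$- h{\left(\left(0 - 2\right)^{2},-4 \right)} \left(z - 50\right) = - \frac{-4}{3} \left(-126 - 50\right) = \left(-1\right) \left(- \frac{4}{3}\right) \left(-176\right) = \frac{4}{3} \left(-176\right) = - \frac{704}{3}$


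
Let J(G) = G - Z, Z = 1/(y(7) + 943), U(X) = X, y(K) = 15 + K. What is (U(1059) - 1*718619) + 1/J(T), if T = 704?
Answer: -487480843075/679359 ≈ -7.1756e+5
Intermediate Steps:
Z = 1/965 (Z = 1/((15 + 7) + 943) = 1/(22 + 943) = 1/965 ≈ 0.0010363)
J(G) = -1/965 + G (J(G) = G - 1*1/965 = G - 1/965 = -1/965 + G)
(U(1059) - 1*718619) + 1/J(T) = (1059 - 1*718619) + 1/(-1/965 + 704) = (1059 - 718619) + 1/(679359/965) = -717560 + 965/679359 = -487480843075/679359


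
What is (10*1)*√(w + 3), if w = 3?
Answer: 10*√6 ≈ 24.495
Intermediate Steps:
(10*1)*√(w + 3) = (10*1)*√(3 + 3) = 10*√6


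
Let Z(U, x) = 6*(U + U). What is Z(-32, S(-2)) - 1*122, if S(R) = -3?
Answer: -506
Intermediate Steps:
Z(U, x) = 12*U (Z(U, x) = 6*(2*U) = 12*U)
Z(-32, S(-2)) - 1*122 = 12*(-32) - 1*122 = -384 - 122 = -506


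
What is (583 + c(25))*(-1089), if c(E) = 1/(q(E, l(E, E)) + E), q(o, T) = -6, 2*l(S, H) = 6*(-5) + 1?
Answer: -12063942/19 ≈ -6.3494e+5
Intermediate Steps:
l(S, H) = -29/2 (l(S, H) = (6*(-5) + 1)/2 = (-30 + 1)/2 = (1/2)*(-29) = -29/2)
c(E) = 1/(-6 + E)
(583 + c(25))*(-1089) = (583 + 1/(-6 + 25))*(-1089) = (583 + 1/19)*(-1089) = (11078/19)*(-1089) = -12063942/19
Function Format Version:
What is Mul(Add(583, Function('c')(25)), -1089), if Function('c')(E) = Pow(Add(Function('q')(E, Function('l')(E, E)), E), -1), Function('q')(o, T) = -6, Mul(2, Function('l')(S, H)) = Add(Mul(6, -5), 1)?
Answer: Rational(-12063942, 19) ≈ -6.3494e+5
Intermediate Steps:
Function('l')(S, H) = Rational(-29, 2) (Function('l')(S, H) = Mul(Rational(1, 2), Add(Mul(6, -5), 1)) = Mul(Rational(1, 2), Add(-30, 1)) = Mul(Rational(1, 2), -29) = Rational(-29, 2))
Function('c')(E) = Pow(Add(-6, E), -1)
Mul(Add(583, Function('c')(25)), -1089) = Mul(Add(583, Pow(Add(-6, 25), -1)), -1089) = Mul(Add(583, Pow(19, -1)), -1089) = Mul(Add(583, Rational(1, 19)), -1089) = Mul(Rational(11078, 19), -1089) = Rational(-12063942, 19)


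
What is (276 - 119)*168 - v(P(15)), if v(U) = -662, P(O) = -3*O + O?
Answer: 27038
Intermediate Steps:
P(O) = -2*O
(276 - 119)*168 - v(P(15)) = (276 - 119)*168 - 1*(-662) = 157*168 + 662 = 26376 + 662 = 27038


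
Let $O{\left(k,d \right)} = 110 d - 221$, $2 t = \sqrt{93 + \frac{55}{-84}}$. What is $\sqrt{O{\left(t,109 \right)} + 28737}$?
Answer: $\sqrt{40506} \approx 201.26$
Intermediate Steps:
$t = \frac{\sqrt{162897}}{84}$ ($t = \frac{\sqrt{93 + \frac{55}{-84}}}{2} = \frac{\sqrt{93 + 55 \left(- \frac{1}{84}\right)}}{2} = \frac{\sqrt{93 - \frac{55}{84}}}{2} = \frac{\sqrt{\frac{7757}{84}}}{2} = \frac{\frac{1}{42} \sqrt{162897}}{2} = \frac{\sqrt{162897}}{84} \approx 4.8048$)
$O{\left(k,d \right)} = -221 + 110 d$
$\sqrt{O{\left(t,109 \right)} + 28737} = \sqrt{\left(-221 + 110 \cdot 109\right) + 28737} = \sqrt{\left(-221 + 11990\right) + 28737} = \sqrt{11769 + 28737} = \sqrt{40506}$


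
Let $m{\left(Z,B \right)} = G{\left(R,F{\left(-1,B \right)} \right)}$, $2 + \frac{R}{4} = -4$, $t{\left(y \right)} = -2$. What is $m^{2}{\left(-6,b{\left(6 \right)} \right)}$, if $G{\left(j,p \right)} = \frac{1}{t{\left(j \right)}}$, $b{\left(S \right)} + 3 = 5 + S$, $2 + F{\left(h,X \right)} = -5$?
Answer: $\frac{1}{4} \approx 0.25$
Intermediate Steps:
$F{\left(h,X \right)} = -7$ ($F{\left(h,X \right)} = -2 - 5 = -7$)
$R = -24$ ($R = -8 + 4 \left(-4\right) = -8 - 16 = -24$)
$b{\left(S \right)} = 2 + S$ ($b{\left(S \right)} = -3 + \left(5 + S\right) = 2 + S$)
$G{\left(j,p \right)} = - \frac{1}{2}$ ($G{\left(j,p \right)} = \frac{1}{-2} = - \frac{1}{2}$)
$m{\left(Z,B \right)} = - \frac{1}{2}$
$m^{2}{\left(-6,b{\left(6 \right)} \right)} = \left(- \frac{1}{2}\right)^{2} = \frac{1}{4}$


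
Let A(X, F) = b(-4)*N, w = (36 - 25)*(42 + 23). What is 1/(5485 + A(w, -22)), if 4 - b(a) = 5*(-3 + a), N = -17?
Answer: 1/4822 ≈ 0.00020738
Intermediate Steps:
b(a) = 19 - 5*a (b(a) = 4 - 5*(-3 + a) = 4 - (-15 + 5*a) = 4 + (15 - 5*a) = 19 - 5*a)
w = 715 (w = 11*65 = 715)
A(X, F) = -663 (A(X, F) = (19 - 5*(-4))*(-17) = (19 + 20)*(-17) = 39*(-17) = -663)
1/(5485 + A(w, -22)) = 1/(5485 - 663) = 1/4822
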